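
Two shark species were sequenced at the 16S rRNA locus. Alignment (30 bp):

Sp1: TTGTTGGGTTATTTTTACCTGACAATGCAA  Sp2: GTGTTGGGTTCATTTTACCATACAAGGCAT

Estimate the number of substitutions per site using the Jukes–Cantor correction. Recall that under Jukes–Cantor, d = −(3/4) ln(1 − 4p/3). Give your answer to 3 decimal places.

The sequences differ at 7 of 30 sites (1, 11, 12, 20, 21, 26, 30), so p = 7/30 ≈ 0.233333.
d = −(3/4) ln(1 − 4p/3) = −0.75 ln(1 − 0.311111) = −0.75 ln(0.688889)
  = −0.75 × (-0.372675) = 0.279506 substitutions/site.

0.280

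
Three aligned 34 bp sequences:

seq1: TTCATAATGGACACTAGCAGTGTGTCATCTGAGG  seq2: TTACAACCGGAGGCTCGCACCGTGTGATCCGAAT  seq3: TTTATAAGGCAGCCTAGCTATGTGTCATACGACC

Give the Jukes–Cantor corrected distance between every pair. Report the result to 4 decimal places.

d(seq1,seq2) = 0.5972, d(seq1,seq3) = 0.4234, d(seq2,seq3) = 0.6655

seq1–seq2: 14/34 sites differ → p ≈ 0.411765, d = −0.75 ln(1 − 0.54902) = 0.597249 ≈ 0.5972.
seq1–seq3: 11/34 sites differ → p ≈ 0.323529, d = −0.75 ln(1 − 0.431372) = 0.423397 ≈ 0.4234.
seq2–seq3: 15/34 sites differ → p ≈ 0.441176, d = −0.75 ln(1 − 0.588235) = 0.665477 ≈ 0.6655.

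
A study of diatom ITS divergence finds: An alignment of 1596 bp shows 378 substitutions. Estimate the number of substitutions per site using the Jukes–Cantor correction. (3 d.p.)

p = 378/1596 ≈ 0.236842.
d = −(3/4) ln(1 − 4p/3) = −0.75 ln(1 − 0.315789) = −0.75 ln(0.684211)
  = −0.75 × (-0.379489) = 0.284617 substitutions/site.

0.285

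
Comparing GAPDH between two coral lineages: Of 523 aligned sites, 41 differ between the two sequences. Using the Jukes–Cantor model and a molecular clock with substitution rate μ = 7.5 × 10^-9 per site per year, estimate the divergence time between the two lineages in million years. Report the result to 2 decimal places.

5.52

p = 41/523 ≈ 0.078394.
d = −(3/4) ln(1 − 4p/3) = −0.75 ln(1 − 0.104525) = −0.75 ln(0.895475)
  = −0.75 × (-0.110401) = 0.082801 substitutions/site.
Under a molecular clock d = 2μt, so t = d/(2μ) = 0.082801 / (2 × 7.5 × 10^-9) = 5.52 million years.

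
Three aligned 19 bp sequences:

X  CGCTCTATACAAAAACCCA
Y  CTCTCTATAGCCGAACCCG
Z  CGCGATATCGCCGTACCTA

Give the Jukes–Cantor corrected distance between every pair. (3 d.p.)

d(X,Y) = 0.410, d(X,Z) = 0.749, d(Y,Z) = 0.507

X–Y: 6/19 sites differ → p ≈ 0.315789, d = −0.75 ln(1 − 0.421052) = 0.409907 ≈ 0.410.
X–Z: 9/19 sites differ → p ≈ 0.473684, d = −0.75 ln(1 − 0.631579) = 0.748897 ≈ 0.749.
Y–Z: 7/19 sites differ → p ≈ 0.368421, d = −0.75 ln(1 − 0.491228) = 0.506816 ≈ 0.507.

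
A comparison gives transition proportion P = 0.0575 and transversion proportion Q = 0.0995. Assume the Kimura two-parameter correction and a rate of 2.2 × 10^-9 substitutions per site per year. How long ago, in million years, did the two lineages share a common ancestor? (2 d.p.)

40.04

Under the Kimura two-parameter model, d = −½ ln(1 − 2P − Q) − ¼ ln(1 − 2Q).
1 − 2P − Q = 0.7855, giving −½ ln(0.7855) = 0.120717.
1 − 2Q = 0.801, giving −¼ ln(0.801) = 0.055474.
d = 0.120717 + 0.055474 = 0.176191.
Under a molecular clock d = 2μt, so t = d/(2μ) = 0.176191 / (2 × 2.2 × 10^-9) = 40.04 million years.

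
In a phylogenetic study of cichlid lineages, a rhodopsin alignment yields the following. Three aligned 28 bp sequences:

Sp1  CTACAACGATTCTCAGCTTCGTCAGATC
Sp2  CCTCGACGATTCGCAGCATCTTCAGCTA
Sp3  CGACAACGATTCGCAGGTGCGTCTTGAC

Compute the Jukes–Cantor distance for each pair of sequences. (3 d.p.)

Sp1–Sp2: 8/28 sites differ → p ≈ 0.285714, d = −0.75 ln(1 − 0.380952) = 0.359679 ≈ 0.360.
Sp1–Sp3: 8/28 sites differ → p ≈ 0.285714, d = −0.75 ln(1 − 0.380952) = 0.359679 ≈ 0.360.
Sp2–Sp3: 12/28 sites differ → p ≈ 0.428571, d = −0.75 ln(1 − 0.571428) = 0.635472 ≈ 0.635.

d(Sp1,Sp2) = 0.360, d(Sp1,Sp3) = 0.360, d(Sp2,Sp3) = 0.635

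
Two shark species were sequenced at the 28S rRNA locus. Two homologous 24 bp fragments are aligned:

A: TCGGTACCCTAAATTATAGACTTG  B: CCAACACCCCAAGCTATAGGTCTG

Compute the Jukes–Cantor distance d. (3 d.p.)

0.608

The sequences differ at 10 of 24 sites (1, 3, 4, 5, 10, 13, 14, 20, 21, 22), so p = 10/24 ≈ 0.416667.
d = −(3/4) ln(1 − 4p/3) = −0.75 ln(1 − 0.555556) = −0.75 ln(0.444444)
  = −0.75 × (-0.810931) = 0.608198 substitutions/site.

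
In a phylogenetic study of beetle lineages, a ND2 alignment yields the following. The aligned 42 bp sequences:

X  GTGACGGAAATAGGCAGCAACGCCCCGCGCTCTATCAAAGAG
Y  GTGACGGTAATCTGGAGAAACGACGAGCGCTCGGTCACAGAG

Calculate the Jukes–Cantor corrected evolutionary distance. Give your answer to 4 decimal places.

0.3222

The sequences differ at 11 of 42 sites, so p = 11/42 ≈ 0.261905.
d = −(3/4) ln(1 − 4p/3) = −0.75 ln(1 − 0.349207) = −0.75 ln(0.650793)
  = −0.75 × (-0.429564) = 0.322173 substitutions/site.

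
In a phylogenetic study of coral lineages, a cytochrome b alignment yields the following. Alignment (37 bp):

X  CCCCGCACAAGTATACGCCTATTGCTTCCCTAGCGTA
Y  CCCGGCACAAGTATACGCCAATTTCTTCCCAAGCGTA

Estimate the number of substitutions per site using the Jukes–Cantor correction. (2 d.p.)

0.12

The sequences differ at 4 of 37 sites (4, 20, 24, 31), so p = 4/37 ≈ 0.108108.
d = −(3/4) ln(1 − 4p/3) = −0.75 ln(1 − 0.144144) = −0.75 ln(0.855856)
  = −0.75 × (-0.155653) = 0.116740 substitutions/site.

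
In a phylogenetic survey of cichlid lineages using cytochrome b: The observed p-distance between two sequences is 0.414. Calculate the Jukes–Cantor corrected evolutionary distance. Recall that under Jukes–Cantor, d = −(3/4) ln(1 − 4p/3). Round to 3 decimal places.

d = −(3/4) ln(1 − 4p/3) = −0.75 ln(1 − 0.552) = −0.75 ln(0.448)
  = −0.75 × (-0.802962) = 0.602222 substitutions/site.

0.602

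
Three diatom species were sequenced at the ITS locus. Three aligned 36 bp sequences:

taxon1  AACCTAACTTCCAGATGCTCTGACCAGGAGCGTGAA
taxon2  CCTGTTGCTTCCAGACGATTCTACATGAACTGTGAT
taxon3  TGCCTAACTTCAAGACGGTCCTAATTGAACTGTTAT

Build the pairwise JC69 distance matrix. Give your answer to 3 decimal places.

d(taxon1,taxon2) = 0.745, d(taxon1,taxon3) = 0.608, d(taxon2,taxon3) = 0.441

taxon1–taxon2: 17/36 sites differ → p ≈ 0.472222, d = −0.75 ln(1 − 0.629629) = 0.744938 ≈ 0.745.
taxon1–taxon3: 15/36 sites differ → p ≈ 0.416667, d = −0.75 ln(1 − 0.555556) = 0.608198 ≈ 0.608.
taxon2–taxon3: 12/36 sites differ → p ≈ 0.333333, d = −0.75 ln(1 − 0.444444) = 0.440839 ≈ 0.441.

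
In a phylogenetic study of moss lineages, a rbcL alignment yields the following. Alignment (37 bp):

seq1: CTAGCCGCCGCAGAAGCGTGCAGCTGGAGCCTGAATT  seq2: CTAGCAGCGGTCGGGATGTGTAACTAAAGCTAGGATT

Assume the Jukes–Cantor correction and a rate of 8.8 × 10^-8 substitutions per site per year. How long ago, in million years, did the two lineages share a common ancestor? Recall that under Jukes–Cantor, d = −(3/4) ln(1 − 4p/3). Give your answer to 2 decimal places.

The sequences differ at 15 of 37 sites, so p = 15/37 ≈ 0.405405.
d = −(3/4) ln(1 − 4p/3) = −0.75 ln(1 − 0.54054) = −0.75 ln(0.45946)
  = −0.75 × (-0.777703) = 0.583277 substitutions/site.
Under a molecular clock d = 2μt, so t = d/(2μ) = 0.583277 / (2 × 8.8 × 10^-8) = 3.31 million years.

3.31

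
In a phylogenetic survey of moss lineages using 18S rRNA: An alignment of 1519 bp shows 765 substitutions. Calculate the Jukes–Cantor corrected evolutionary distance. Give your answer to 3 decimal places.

p = 765/1519 ≈ 0.503621.
d = −(3/4) ln(1 − 4p/3) = −0.75 ln(1 − 0.671495) = −0.75 ln(0.328505)
  = −0.75 × (-1.113203) = 0.834902 substitutions/site.

0.835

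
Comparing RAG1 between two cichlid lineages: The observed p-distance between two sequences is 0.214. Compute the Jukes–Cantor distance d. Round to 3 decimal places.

0.252

d = −(3/4) ln(1 − 4p/3) = −0.75 ln(1 − 0.285333) = −0.75 ln(0.714667)
  = −0.75 × (-0.335939) = 0.251954 substitutions/site.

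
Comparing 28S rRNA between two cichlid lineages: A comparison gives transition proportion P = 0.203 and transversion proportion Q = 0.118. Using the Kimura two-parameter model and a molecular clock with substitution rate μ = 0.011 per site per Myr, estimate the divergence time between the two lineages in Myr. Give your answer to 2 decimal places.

Under the Kimura two-parameter model, d = −½ ln(1 − 2P − Q) − ¼ ln(1 − 2Q).
1 − 2P − Q = 0.476, giving −½ ln(0.476) = 0.371169.
1 − 2Q = 0.764, giving −¼ ln(0.764) = 0.067297.
d = 0.371169 + 0.067297 = 0.438466.
Under a molecular clock d = 2μt, so t = d/(2μ) = 0.438466 / (2 × 0.011) = 19.93 Myr.

19.93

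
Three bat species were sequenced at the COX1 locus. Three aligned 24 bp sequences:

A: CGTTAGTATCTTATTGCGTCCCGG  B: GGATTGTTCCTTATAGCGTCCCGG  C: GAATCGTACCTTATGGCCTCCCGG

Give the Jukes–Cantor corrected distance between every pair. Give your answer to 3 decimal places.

d(A,B) = 0.304, d(A,C) = 0.369, d(B,C) = 0.244

A–B: 6/24 sites differ → p = 0.25, d = −0.75 ln(1 − 0.333333) = 0.304098 ≈ 0.304.
A–C: 7/24 sites differ → p ≈ 0.291667, d = −0.75 ln(1 − 0.388889) = 0.369358 ≈ 0.369.
B–C: 5/24 sites differ → p ≈ 0.208333, d = −0.75 ln(1 − 0.277777) = 0.244066 ≈ 0.244.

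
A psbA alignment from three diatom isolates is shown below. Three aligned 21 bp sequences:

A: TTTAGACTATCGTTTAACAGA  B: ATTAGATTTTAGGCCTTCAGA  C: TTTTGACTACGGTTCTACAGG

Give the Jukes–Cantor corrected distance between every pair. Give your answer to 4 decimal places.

d(A,B) = 0.6355, d(A,C) = 0.3597, d(B,C) = 0.7557

A–B: 9/21 sites differ → p ≈ 0.428571, d = −0.75 ln(1 − 0.571428) = 0.635472 ≈ 0.6355.
A–C: 6/21 sites differ → p ≈ 0.285714, d = −0.75 ln(1 − 0.380952) = 0.359679 ≈ 0.3597.
B–C: 10/21 sites differ → p ≈ 0.47619, d = −0.75 ln(1 − 0.63492) = 0.755729 ≈ 0.7557.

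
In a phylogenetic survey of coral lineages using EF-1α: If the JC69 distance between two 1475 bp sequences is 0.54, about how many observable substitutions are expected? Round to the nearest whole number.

568

Invert JC69: p = (3/4)(1 − e^(−4d/3)) = 0.75 × (1 − e^(-0.72)) = 0.75 × (1 − 0.486752) = 0.384936.
Expected differing sites = pL ≈ 0.384936 × 1475 = 567.7806 ≈ 568.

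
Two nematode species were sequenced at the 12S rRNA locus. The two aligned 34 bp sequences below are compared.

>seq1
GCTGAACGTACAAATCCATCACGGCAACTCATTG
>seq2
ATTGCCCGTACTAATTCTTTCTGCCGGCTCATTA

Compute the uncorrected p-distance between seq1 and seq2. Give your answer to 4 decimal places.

The sequences differ at 14 of 34 positions.
p = 14/34 = 0.411764… ≈ 0.4118 (to 4 d.p.).

0.4118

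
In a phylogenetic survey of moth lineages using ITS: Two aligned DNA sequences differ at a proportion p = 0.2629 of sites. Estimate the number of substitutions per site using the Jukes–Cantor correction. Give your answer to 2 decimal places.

0.32

d = −(3/4) ln(1 − 4p/3) = −0.75 ln(1 − 0.350533) = −0.75 ln(0.649467)
  = −0.75 × (-0.431603) = 0.323702 substitutions/site.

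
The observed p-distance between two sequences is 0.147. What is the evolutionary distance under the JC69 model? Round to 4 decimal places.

0.1636

d = −(3/4) ln(1 − 4p/3) = −0.75 ln(1 − 0.196) = −0.75 ln(0.804)
  = −0.75 × (-0.218156) = 0.163617 substitutions/site.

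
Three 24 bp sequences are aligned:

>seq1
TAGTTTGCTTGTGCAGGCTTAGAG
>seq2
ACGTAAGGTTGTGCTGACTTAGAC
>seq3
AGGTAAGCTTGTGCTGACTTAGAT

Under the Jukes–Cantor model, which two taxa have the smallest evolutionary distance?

seq2 and seq3

seq1–seq2: 8/24 differ, p = 0.333, d = 0.441.
seq1–seq3: 7/24 differ, p = 0.292, d = 0.369.
seq2–seq3: 3/24 differ, p = 0.125, d = 0.137.
The smallest distance is between seq2 and seq3.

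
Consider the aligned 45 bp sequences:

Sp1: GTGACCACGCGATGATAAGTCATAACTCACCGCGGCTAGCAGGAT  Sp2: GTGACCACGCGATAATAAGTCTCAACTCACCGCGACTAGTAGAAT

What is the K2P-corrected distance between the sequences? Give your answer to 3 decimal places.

0.152

Of 45 sites, 5 differences are transitions and 1 are transversions, so P = 5/45 ≈ 0.111111 and Q = 1/45 ≈ 0.022222.
Under the Kimura two-parameter model, d = −½ ln(1 − 2P − Q) − ¼ ln(1 − 2Q).
1 − 2P − Q = 0.755556, giving −½ ln(0.755556) = 0.140151.
1 − 2Q = 0.955556, giving −¼ ln(0.955556) = 0.011365.
d = 0.140151 + 0.011365 = 0.151516.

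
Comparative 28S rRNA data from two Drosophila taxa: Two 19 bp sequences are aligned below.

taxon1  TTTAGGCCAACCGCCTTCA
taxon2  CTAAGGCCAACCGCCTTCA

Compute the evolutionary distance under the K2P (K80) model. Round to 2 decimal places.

0.11

Of 19 sites, 1 differences are transitions and 1 are transversions, so P = 1/19 ≈ 0.052632 and Q = 1/19 ≈ 0.052632.
Under the Kimura two-parameter model, d = −½ ln(1 − 2P − Q) − ¼ ln(1 − 2Q).
1 − 2P − Q = 0.842104, giving −½ ln(0.842104) = 0.085926.
1 − 2Q = 0.894736, giving −¼ ln(0.894736) = 0.027807.
d = 0.085926 + 0.027807 = 0.113733.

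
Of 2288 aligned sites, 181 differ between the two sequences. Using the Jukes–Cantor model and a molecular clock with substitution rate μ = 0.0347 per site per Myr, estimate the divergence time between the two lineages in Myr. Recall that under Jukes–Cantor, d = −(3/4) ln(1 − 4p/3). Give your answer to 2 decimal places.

1.20

p = 181/2288 ≈ 0.079108.
d = −(3/4) ln(1 − 4p/3) = −0.75 ln(1 − 0.105477) = −0.75 ln(0.894523)
  = −0.75 × (-0.111465) = 0.083599 substitutions/site.
Under a molecular clock d = 2μt, so t = d/(2μ) = 0.083599 / (2 × 0.0347) = 1.20 Myr.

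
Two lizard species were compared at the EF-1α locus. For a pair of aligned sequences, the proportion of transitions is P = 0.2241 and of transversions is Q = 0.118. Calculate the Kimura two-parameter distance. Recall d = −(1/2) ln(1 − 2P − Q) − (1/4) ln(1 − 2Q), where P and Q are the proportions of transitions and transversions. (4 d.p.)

0.4849

Under the Kimura two-parameter model, d = −½ ln(1 − 2P − Q) − ¼ ln(1 − 2Q).
1 − 2P − Q = 0.4338, giving −½ ln(0.4338) = 0.417586.
1 − 2Q = 0.764, giving −¼ ln(0.764) = 0.067297.
d = 0.417586 + 0.067297 = 0.484883.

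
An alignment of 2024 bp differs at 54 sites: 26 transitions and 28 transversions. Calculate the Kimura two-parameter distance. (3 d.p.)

P = 26/2024 ≈ 0.012846 and Q = 28/2024 ≈ 0.013834.
Under the Kimura two-parameter model, d = −½ ln(1 − 2P − Q) − ¼ ln(1 − 2Q).
1 − 2P − Q = 0.960474, giving −½ ln(0.960474) = 0.020164.
1 − 2Q = 0.972332, giving −¼ ln(0.972332) = 0.007014.
d = 0.020164 + 0.007014 = 0.027178.

0.027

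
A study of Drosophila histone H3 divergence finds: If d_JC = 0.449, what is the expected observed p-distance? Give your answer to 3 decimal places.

p = (3/4)(1 − e^(−4d/3)) = 0.75 × (1 − e^(-0.598667)) = 0.75 × (1 − 0.549544) = 0.337842.

0.338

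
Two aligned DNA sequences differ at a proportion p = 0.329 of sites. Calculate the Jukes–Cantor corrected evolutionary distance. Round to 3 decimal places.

0.433

d = −(3/4) ln(1 − 4p/3) = −0.75 ln(1 − 0.438667) = −0.75 ln(0.561333)
  = −0.75 × (-0.577441) = 0.433081 substitutions/site.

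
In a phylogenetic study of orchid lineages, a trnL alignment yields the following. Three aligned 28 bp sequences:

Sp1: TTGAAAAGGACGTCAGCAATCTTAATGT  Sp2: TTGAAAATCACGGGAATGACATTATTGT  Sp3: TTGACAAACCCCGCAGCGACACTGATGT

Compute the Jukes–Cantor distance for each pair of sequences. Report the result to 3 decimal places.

d(Sp1,Sp2) = 0.485, d(Sp1,Sp3) = 0.556, d(Sp2,Sp3) = 0.485

Sp1–Sp2: 10/28 sites differ → p ≈ 0.357143, d = −0.75 ln(1 − 0.476191) = 0.484971 ≈ 0.485.
Sp1–Sp3: 11/28 sites differ → p ≈ 0.392857, d = −0.75 ln(1 − 0.523809) = 0.556452 ≈ 0.556.
Sp2–Sp3: 10/28 sites differ → p ≈ 0.357143, d = −0.75 ln(1 − 0.476191) = 0.484971 ≈ 0.485.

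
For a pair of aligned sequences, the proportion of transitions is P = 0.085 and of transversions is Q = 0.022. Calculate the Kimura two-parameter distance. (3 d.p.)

0.118

Under the Kimura two-parameter model, d = −½ ln(1 − 2P − Q) − ¼ ln(1 − 2Q).
1 − 2P − Q = 0.808, giving −½ ln(0.808) = 0.106597.
1 − 2Q = 0.956, giving −¼ ln(0.956) = 0.011249.
d = 0.106597 + 0.011249 = 0.117846.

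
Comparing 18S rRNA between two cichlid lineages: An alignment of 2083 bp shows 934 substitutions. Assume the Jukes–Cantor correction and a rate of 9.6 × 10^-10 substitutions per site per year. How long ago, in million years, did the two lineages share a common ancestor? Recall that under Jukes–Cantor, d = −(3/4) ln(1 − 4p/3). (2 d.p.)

p = 934/2083 ≈ 0.448392.
d = −(3/4) ln(1 − 4p/3) = −0.75 ln(1 − 0.597856) = −0.75 ln(0.402144)
  = −0.75 × (-0.910945) = 0.683209 substitutions/site.
Under a molecular clock d = 2μt, so t = d/(2μ) = 0.683209 / (2 × 9.6 × 10^-10) = 355.84 million years.

355.84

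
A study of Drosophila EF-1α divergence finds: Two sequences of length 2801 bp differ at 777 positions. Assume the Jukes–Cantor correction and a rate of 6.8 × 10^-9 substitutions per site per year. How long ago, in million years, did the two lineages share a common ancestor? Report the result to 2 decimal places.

25.47

p = 777/2801 ≈ 0.277401.
d = −(3/4) ln(1 − 4p/3) = −0.75 ln(1 − 0.369868) = −0.75 ln(0.630132)
  = −0.75 × (-0.461826) = 0.346370 substitutions/site.
Under a molecular clock d = 2μt, so t = d/(2μ) = 0.346370 / (2 × 6.8 × 10^-9) = 25.47 million years.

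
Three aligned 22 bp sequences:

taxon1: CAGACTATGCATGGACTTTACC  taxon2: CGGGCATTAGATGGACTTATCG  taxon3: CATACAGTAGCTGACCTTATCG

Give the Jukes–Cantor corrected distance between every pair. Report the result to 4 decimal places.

taxon1–taxon2: 9/22 sites differ → p ≈ 0.409091, d = −0.75 ln(1 − 0.545455) = 0.591344 ≈ 0.5913.
taxon1–taxon3: 11/22 sites differ → p = 0.5, d = −0.75 ln(1 − 0.666667) = 0.823960 ≈ 0.8240.
taxon2–taxon3: 7/22 sites differ → p ≈ 0.318182, d = −0.75 ln(1 − 0.424243) = 0.414052 ≈ 0.4141.

d(taxon1,taxon2) = 0.5913, d(taxon1,taxon3) = 0.8240, d(taxon2,taxon3) = 0.4141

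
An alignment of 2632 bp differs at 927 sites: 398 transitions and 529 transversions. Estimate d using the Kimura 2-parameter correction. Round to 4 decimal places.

P = 398/2632 ≈ 0.151216 and Q = 529/2632 ≈ 0.200988.
Under the Kimura two-parameter model, d = −½ ln(1 − 2P − Q) − ¼ ln(1 − 2Q).
1 − 2P − Q = 0.49658, giving −½ ln(0.49658) = 0.350005.
1 − 2Q = 0.598024, giving −¼ ln(0.598024) = 0.128531.
d = 0.350005 + 0.128531 = 0.478536.

0.4785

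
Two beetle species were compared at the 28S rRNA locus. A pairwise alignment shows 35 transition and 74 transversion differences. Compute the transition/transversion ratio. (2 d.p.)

R = 35/74 = 0.472972… ≈ 0.47 (to 2 d.p.).

0.47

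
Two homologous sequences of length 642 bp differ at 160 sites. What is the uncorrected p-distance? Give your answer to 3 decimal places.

p = 160/642 = 0.249221… ≈ 0.249 (to 3 d.p.).

0.249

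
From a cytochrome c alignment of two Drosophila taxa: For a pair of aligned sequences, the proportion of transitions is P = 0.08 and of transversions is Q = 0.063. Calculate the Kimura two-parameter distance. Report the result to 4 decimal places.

Under the Kimura two-parameter model, d = −½ ln(1 − 2P − Q) − ¼ ln(1 − 2Q).
1 − 2P − Q = 0.777, giving −½ ln(0.777) = 0.126157.
1 − 2Q = 0.874, giving −¼ ln(0.874) = 0.033669.
d = 0.126157 + 0.033669 = 0.159826.

0.1598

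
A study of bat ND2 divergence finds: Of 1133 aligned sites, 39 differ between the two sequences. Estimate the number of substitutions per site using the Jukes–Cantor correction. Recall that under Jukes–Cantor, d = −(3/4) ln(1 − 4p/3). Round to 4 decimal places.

0.0352

p = 39/1133 ≈ 0.034422.
d = −(3/4) ln(1 − 4p/3) = −0.75 ln(1 − 0.045896) = −0.75 ln(0.954104)
  = −0.75 × (-0.046983) = 0.035237 substitutions/site.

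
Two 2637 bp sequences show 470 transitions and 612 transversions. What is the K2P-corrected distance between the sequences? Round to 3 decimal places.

0.600

P = 470/2637 ≈ 0.178233 and Q = 612/2637 ≈ 0.232082.
Under the Kimura two-parameter model, d = −½ ln(1 − 2P − Q) − ¼ ln(1 − 2Q).
1 − 2P − Q = 0.411452, giving −½ ln(0.411452) = 0.444031.
1 − 2Q = 0.535836, giving −¼ ln(0.535836) = 0.155982.
d = 0.444031 + 0.155982 = 0.600013.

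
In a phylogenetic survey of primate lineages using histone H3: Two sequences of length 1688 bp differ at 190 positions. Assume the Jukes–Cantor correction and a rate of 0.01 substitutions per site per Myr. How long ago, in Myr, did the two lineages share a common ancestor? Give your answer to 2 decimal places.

p = 190/1688 ≈ 0.112559.
d = −(3/4) ln(1 − 4p/3) = −0.75 ln(1 − 0.150079) = −0.75 ln(0.849921)
  = −0.75 × (-0.162612) = 0.121959 substitutions/site.
Under a molecular clock d = 2μt, so t = d/(2μ) = 0.121959 / (2 × 0.01) = 6.10 Myr.

6.10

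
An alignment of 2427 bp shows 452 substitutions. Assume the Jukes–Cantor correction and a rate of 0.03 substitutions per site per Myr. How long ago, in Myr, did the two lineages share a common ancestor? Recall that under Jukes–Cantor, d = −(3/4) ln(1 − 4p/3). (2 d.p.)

3.57

p = 452/2427 ≈ 0.186238.
d = −(3/4) ln(1 − 4p/3) = −0.75 ln(1 − 0.248317) = −0.75 ln(0.751683)
  = −0.75 × (-0.285441) = 0.214081 substitutions/site.
Under a molecular clock d = 2μt, so t = d/(2μ) = 0.214081 / (2 × 0.03) = 3.57 Myr.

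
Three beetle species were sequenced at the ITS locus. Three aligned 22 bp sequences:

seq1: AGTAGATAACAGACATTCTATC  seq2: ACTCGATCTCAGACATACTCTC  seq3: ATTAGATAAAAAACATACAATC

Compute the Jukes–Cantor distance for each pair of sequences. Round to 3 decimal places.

seq1–seq2: 6/22 sites differ → p ≈ 0.272727, d = −0.75 ln(1 − 0.363636) = 0.338988 ≈ 0.339.
seq1–seq3: 5/22 sites differ → p ≈ 0.227273, d = −0.75 ln(1 − 0.303031) = 0.270761 ≈ 0.271.
seq2–seq3: 8/22 sites differ → p ≈ 0.363636, d = −0.75 ln(1 − 0.484848) = 0.497470 ≈ 0.497.

d(seq1,seq2) = 0.339, d(seq1,seq3) = 0.271, d(seq2,seq3) = 0.497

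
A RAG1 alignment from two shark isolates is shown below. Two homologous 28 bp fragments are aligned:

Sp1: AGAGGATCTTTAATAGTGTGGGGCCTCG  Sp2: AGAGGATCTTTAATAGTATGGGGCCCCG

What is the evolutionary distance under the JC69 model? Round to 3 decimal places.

0.075

The sequences differ at 2 of 28 sites (18, 26), so p = 2/28 ≈ 0.071429.
d = −(3/4) ln(1 − 4p/3) = −0.75 ln(1 − 0.095239) = −0.75 ln(0.904761)
  = −0.75 × (-0.100084) = 0.075063 substitutions/site.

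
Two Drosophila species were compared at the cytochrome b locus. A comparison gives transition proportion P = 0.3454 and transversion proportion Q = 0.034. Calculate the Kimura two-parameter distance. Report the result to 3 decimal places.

0.663

Under the Kimura two-parameter model, d = −½ ln(1 − 2P − Q) − ¼ ln(1 − 2Q).
1 − 2P − Q = 0.2752, giving −½ ln(0.2752) = 0.645129.
1 − 2Q = 0.932, giving −¼ ln(0.932) = 0.017606.
d = 0.645129 + 0.017606 = 0.662735.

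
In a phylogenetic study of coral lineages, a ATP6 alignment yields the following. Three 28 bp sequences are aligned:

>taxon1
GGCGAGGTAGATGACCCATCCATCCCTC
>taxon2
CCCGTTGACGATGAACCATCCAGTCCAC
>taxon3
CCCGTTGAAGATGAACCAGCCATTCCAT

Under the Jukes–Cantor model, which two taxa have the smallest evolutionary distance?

taxon1–taxon2: 10/28 differ, p = 0.357, d = 0.485.
taxon1–taxon3: 10/28 differ, p = 0.357, d = 0.485.
taxon2–taxon3: 4/28 differ, p = 0.143, d = 0.158.
The smallest distance is between taxon2 and taxon3.

taxon2 and taxon3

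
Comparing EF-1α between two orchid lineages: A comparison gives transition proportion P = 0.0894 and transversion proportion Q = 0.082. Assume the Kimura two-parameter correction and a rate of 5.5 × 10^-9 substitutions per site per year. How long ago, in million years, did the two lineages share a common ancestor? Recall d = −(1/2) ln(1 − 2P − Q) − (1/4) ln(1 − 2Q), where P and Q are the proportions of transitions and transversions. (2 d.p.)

Under the Kimura two-parameter model, d = −½ ln(1 − 2P − Q) − ¼ ln(1 − 2Q).
1 − 2P − Q = 0.7392, giving −½ ln(0.7392) = 0.151093.
1 − 2Q = 0.836, giving −¼ ln(0.836) = 0.044782.
d = 0.151093 + 0.044782 = 0.195875.
Under a molecular clock d = 2μt, so t = d/(2μ) = 0.195875 / (2 × 5.5 × 10^-9) = 17.81 million years.

17.81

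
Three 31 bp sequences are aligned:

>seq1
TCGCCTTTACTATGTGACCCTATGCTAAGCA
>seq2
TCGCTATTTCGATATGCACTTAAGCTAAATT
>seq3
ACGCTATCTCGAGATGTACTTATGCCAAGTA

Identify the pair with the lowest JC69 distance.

seq1–seq2: 12/31 differ, p = 0.387, d = 0.544.
seq1–seq3: 13/31 differ, p = 0.419, d = 0.614.
seq2–seq3: 8/31 differ, p = 0.258, d = 0.316.
The smallest distance is between seq2 and seq3.

seq2 and seq3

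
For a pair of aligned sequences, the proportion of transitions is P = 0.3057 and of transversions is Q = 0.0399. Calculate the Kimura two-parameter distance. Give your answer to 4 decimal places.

0.5476

Under the Kimura two-parameter model, d = −½ ln(1 − 2P − Q) − ¼ ln(1 − 2Q).
1 − 2P − Q = 0.3487, giving −½ ln(0.3487) = 0.526772.
1 − 2Q = 0.9202, giving −¼ ln(0.9202) = 0.020791.
d = 0.526772 + 0.020791 = 0.547563.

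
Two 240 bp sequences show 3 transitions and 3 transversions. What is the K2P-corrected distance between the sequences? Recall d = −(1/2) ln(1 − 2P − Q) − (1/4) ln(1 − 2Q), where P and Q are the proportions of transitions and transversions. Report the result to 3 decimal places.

0.025

P = 3/240 = 0.0125 and Q = 3/240 = 0.0125.
Under the Kimura two-parameter model, d = −½ ln(1 − 2P − Q) − ¼ ln(1 − 2Q).
1 − 2P − Q = 0.9625, giving −½ ln(0.9625) = 0.019111.
1 − 2Q = 0.975, giving −¼ ln(0.975) = 0.006329.
d = 0.019111 + 0.006329 = 0.025440.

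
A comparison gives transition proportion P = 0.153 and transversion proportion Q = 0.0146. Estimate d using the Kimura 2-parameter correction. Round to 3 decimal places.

Under the Kimura two-parameter model, d = −½ ln(1 − 2P − Q) − ¼ ln(1 − 2Q).
1 − 2P − Q = 0.6794, giving −½ ln(0.6794) = 0.193273.
1 − 2Q = 0.9708, giving −¼ ln(0.9708) = 0.007409.
d = 0.193273 + 0.007409 = 0.200682.

0.201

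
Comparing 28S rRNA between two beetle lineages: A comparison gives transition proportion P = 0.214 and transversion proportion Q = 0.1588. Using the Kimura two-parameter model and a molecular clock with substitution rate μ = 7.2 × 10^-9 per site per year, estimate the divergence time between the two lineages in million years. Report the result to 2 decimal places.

Under the Kimura two-parameter model, d = −½ ln(1 − 2P − Q) − ¼ ln(1 − 2Q).
1 − 2P − Q = 0.4132, giving −½ ln(0.4132) = 0.441912.
1 − 2Q = 0.6824, giving −¼ ln(0.6824) = 0.095535.
d = 0.441912 + 0.095535 = 0.537447.
Under a molecular clock d = 2μt, so t = d/(2μ) = 0.537447 / (2 × 7.2 × 10^-9) = 37.32 million years.

37.32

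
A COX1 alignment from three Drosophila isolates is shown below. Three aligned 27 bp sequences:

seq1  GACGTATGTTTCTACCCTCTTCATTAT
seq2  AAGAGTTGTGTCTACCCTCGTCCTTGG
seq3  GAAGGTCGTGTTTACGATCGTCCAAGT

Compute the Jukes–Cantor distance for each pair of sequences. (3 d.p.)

seq1–seq2: 10/27 sites differ → p ≈ 0.37037, d = −0.75 ln(1 − 0.493827) = 0.510658 ≈ 0.511.
seq1–seq3: 13/27 sites differ → p ≈ 0.481481, d = −0.75 ln(1 − 0.641975) = 0.770364 ≈ 0.770.
seq2–seq3: 10/27 sites differ → p ≈ 0.37037, d = −0.75 ln(1 − 0.493827) = 0.510658 ≈ 0.511.

d(seq1,seq2) = 0.511, d(seq1,seq3) = 0.770, d(seq2,seq3) = 0.511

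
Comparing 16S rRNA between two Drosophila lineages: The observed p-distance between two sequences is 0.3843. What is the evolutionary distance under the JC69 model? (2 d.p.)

0.54

d = −(3/4) ln(1 − 4p/3) = −0.75 ln(1 − 0.5124) = −0.75 ln(0.4876)
  = −0.75 × (-0.718260) = 0.538695 substitutions/site.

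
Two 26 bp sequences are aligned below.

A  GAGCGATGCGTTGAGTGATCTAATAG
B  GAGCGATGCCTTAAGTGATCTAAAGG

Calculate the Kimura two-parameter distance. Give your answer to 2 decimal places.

0.17

Of 26 sites, 2 differences are transitions and 2 are transversions, so P = 2/26 ≈ 0.076923 and Q = 2/26 ≈ 0.076923.
Under the Kimura two-parameter model, d = −½ ln(1 − 2P − Q) − ¼ ln(1 − 2Q).
1 − 2P − Q = 0.769231, giving −½ ln(0.769231) = 0.131182.
1 − 2Q = 0.846154, giving −¼ ln(0.846154) = 0.041763.
d = 0.131182 + 0.041763 = 0.172945.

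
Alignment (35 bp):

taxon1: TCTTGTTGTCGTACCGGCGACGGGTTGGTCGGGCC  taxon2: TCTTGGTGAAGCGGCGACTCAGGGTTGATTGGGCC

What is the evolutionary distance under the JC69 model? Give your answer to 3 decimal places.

0.458

The sequences differ at 12 of 35 sites, so p = 12/35 ≈ 0.342857.
d = −(3/4) ln(1 − 4p/3) = −0.75 ln(1 − 0.457143) = −0.75 ln(0.542857)
  = −0.75 × (-0.610909) = 0.458182 substitutions/site.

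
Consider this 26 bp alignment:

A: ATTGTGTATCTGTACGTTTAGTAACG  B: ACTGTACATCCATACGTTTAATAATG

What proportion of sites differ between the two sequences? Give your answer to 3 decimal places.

The sequences differ at 7 of 26 positions (sites 2, 6, 7, 11, 12, 21, 25).
p = 7/26 = 0.269230… ≈ 0.269 (to 3 d.p.).

0.269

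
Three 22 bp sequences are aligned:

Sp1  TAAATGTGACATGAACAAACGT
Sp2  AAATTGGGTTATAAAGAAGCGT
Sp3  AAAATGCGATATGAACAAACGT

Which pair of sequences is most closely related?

Sp1–Sp2: 8/22 differ, p = 0.364, d = 0.497.
Sp1–Sp3: 3/22 differ, p = 0.136, d = 0.151.
Sp2–Sp3: 6/22 differ, p = 0.273, d = 0.339.
The smallest distance is between Sp1 and Sp3.

Sp1 and Sp3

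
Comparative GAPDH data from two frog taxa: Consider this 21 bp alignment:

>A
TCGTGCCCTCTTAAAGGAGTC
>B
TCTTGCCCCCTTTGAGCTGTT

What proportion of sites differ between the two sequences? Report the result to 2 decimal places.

0.33

The sequences differ at 7 of 21 positions (sites 3, 9, 13, 14, 17, 18, 21).
p = 7/21 = 0.333333… ≈ 0.33 (to 2 d.p.).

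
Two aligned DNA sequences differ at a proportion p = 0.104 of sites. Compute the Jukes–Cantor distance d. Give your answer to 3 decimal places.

0.112

d = −(3/4) ln(1 − 4p/3) = −0.75 ln(1 − 0.138667) = −0.75 ln(0.861333)
  = −0.75 × (-0.149274) = 0.111956 substitutions/site.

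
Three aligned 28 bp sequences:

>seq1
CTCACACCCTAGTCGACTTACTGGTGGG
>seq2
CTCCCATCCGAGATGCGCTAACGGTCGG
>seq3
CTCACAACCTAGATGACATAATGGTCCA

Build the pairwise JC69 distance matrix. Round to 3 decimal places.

d(seq1,seq2) = 0.556, d(seq1,seq3) = 0.360, d(seq2,seq3) = 0.420

seq1–seq2: 11/28 sites differ → p ≈ 0.392857, d = −0.75 ln(1 − 0.523809) = 0.556452 ≈ 0.556.
seq1–seq3: 8/28 sites differ → p ≈ 0.285714, d = −0.75 ln(1 − 0.380952) = 0.359679 ≈ 0.360.
seq2–seq3: 9/28 sites differ → p ≈ 0.321429, d = −0.75 ln(1 − 0.428572) = 0.419713 ≈ 0.420.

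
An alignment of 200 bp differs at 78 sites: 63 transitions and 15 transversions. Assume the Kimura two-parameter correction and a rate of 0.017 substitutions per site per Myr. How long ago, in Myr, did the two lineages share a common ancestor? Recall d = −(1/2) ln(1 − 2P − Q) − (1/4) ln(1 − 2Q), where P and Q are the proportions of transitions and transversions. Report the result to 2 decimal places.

19.15

P = 63/200 = 0.315 and Q = 15/200 = 0.075.
Under the Kimura two-parameter model, d = −½ ln(1 − 2P − Q) − ¼ ln(1 − 2Q).
1 − 2P − Q = 0.295, giving −½ ln(0.295) = 0.610390.
1 − 2Q = 0.85, giving −¼ ln(0.85) = 0.040630.
d = 0.610390 + 0.040630 = 0.651020.
Under a molecular clock d = 2μt, so t = d/(2μ) = 0.651020 / (2 × 0.017) = 19.15 Myr.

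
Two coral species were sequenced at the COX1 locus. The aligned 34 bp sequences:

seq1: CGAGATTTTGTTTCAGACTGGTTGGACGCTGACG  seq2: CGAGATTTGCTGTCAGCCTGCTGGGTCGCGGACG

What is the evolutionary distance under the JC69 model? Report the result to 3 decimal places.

The sequences differ at 8 of 34 sites (9, 10, 12, 17, 21, 23, 26, 30), so p = 8/34 ≈ 0.235294.
d = −(3/4) ln(1 − 4p/3) = −0.75 ln(1 − 0.313725) = −0.75 ln(0.686275)
  = −0.75 × (-0.376477) = 0.282358 substitutions/site.

0.282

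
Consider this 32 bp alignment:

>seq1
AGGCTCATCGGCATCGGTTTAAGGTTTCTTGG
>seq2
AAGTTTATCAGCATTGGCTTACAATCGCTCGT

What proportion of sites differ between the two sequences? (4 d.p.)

The sequences differ at 13 of 32 positions.
p = 13/32 = 0.40625 ≈ 0.4063 (to 4 d.p.).

0.4063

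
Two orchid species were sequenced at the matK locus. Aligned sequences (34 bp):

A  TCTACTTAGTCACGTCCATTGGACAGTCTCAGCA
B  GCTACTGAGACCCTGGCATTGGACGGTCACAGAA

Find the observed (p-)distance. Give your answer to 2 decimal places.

The sequences differ at 10 of 34 positions (sites 1, 7, 10, 12, 14, 15, 16, 25, 29, 33).
p = 10/34 = 0.294117… ≈ 0.29 (to 2 d.p.).

0.29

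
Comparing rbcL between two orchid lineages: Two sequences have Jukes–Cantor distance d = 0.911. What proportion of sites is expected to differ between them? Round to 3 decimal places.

p = (3/4)(1 − e^(−4d/3)) = 0.75 × (1 − e^(-1.214667)) = 0.75 × (1 − 0.296809) = 0.527393.

0.527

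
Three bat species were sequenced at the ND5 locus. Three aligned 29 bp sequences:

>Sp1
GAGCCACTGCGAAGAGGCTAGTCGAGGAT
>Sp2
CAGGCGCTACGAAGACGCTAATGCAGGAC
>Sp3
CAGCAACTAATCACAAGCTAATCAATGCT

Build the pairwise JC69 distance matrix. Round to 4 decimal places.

Sp1–Sp2: 9/29 sites differ → p ≈ 0.310345, d = −0.75 ln(1 − 0.413793) = 0.400562 ≈ 0.4006.
Sp1–Sp3: 12/29 sites differ → p ≈ 0.413793, d = −0.75 ln(1 − 0.551724) = 0.601760 ≈ 0.6018.
Sp2–Sp3: 13/29 sites differ → p ≈ 0.448276, d = −0.75 ln(1 − 0.597701) = 0.682920 ≈ 0.6829.

d(Sp1,Sp2) = 0.4006, d(Sp1,Sp3) = 0.6018, d(Sp2,Sp3) = 0.6829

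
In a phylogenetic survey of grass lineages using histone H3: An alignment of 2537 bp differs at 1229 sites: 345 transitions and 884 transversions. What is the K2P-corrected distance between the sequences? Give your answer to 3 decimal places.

0.783

P = 345/2537 ≈ 0.135987 and Q = 884/2537 ≈ 0.348443.
Under the Kimura two-parameter model, d = −½ ln(1 − 2P − Q) − ¼ ln(1 − 2Q).
1 − 2P − Q = 0.379583, giving −½ ln(0.379583) = 0.484341.
1 − 2Q = 0.303114, giving −¼ ln(0.303114) = 0.298412.
d = 0.484341 + 0.298412 = 0.782753.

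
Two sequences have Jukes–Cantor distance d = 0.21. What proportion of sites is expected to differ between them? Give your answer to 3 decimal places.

p = (3/4)(1 − e^(−4d/3)) = 0.75 × (1 − e^(-0.28)) = 0.75 × (1 − 0.755784) = 0.183162.

0.183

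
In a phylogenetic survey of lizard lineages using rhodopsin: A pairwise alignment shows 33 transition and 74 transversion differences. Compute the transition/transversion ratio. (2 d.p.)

R = 33/74 = 0.445945… ≈ 0.45 (to 2 d.p.).

0.45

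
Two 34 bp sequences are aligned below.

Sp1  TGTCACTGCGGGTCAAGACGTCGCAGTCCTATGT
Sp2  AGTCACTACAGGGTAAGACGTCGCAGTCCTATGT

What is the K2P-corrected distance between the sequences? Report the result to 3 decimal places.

Of 34 sites, 3 differences are transitions and 2 are transversions, so P = 3/34 ≈ 0.088235 and Q = 2/34 ≈ 0.058824.
Under the Kimura two-parameter model, d = −½ ln(1 − 2P − Q) − ¼ ln(1 − 2Q).
1 − 2P − Q = 0.764706, giving −½ ln(0.764706) = 0.134132.
1 − 2Q = 0.882352, giving −¼ ln(0.882352) = 0.031291.
d = 0.134132 + 0.031291 = 0.165423.

0.165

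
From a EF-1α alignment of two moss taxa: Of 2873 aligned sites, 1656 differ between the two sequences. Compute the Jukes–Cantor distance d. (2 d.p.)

p = 1656/2873 ≈ 0.576401.
d = −(3/4) ln(1 − 4p/3) = −0.75 ln(1 − 0.768535) = −0.75 ln(0.231465)
  = −0.75 × (-1.463327) = 1.097495 substitutions/site.

1.10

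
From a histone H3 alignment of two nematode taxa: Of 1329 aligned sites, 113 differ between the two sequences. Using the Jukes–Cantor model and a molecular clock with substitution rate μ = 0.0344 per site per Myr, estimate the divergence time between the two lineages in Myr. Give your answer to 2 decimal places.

1.31

p = 113/1329 ≈ 0.085026.
d = −(3/4) ln(1 − 4p/3) = −0.75 ln(1 − 0.113368) = −0.75 ln(0.886632)
  = −0.75 × (-0.120325) = 0.090244 substitutions/site.
Under a molecular clock d = 2μt, so t = d/(2μ) = 0.090244 / (2 × 0.0344) = 1.31 Myr.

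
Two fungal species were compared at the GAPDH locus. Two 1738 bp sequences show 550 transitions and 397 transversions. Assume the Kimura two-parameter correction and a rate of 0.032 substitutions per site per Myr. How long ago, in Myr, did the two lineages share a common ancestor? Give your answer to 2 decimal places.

17.82

P = 550/1738 ≈ 0.316456 and Q = 397/1738 ≈ 0.228423.
Under the Kimura two-parameter model, d = −½ ln(1 − 2P − Q) − ¼ ln(1 − 2Q).
1 − 2P − Q = 0.138665, giving −½ ln(0.138665) = 0.987847.
1 − 2Q = 0.543154, giving −¼ ln(0.543154) = 0.152591.
d = 0.987847 + 0.152591 = 1.140438.
Under a molecular clock d = 2μt, so t = d/(2μ) = 1.140438 / (2 × 0.032) = 17.82 Myr.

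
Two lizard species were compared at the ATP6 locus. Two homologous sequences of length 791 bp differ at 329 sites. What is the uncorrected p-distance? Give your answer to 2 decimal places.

0.42

p = 329/791 = 0.415929… ≈ 0.42 (to 2 d.p.).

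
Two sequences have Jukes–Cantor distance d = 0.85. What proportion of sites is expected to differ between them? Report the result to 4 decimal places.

p = (3/4)(1 − e^(−4d/3)) = 0.75 × (1 − e^(-1.133333)) = 0.75 × (1 − 0.321958) = 0.508532.

0.5085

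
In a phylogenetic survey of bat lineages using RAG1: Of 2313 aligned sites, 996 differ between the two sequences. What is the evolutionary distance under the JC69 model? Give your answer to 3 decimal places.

0.640

p = 996/2313 ≈ 0.43061.
d = −(3/4) ln(1 − 4p/3) = −0.75 ln(1 − 0.574147) = −0.75 ln(0.425853)
  = −0.75 × (-0.853661) = 0.640246 substitutions/site.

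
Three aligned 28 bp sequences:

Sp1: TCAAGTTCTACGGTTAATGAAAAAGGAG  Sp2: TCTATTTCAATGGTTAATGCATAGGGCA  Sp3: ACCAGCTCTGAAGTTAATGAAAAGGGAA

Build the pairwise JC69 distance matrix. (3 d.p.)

Sp1–Sp2: 9/28 sites differ → p ≈ 0.321429, d = −0.75 ln(1 − 0.428572) = 0.419713 ≈ 0.420.
Sp1–Sp3: 8/28 sites differ → p ≈ 0.285714, d = −0.75 ln(1 − 0.380952) = 0.359679 ≈ 0.360.
Sp2–Sp3: 11/28 sites differ → p ≈ 0.392857, d = −0.75 ln(1 − 0.523809) = 0.556452 ≈ 0.556.

d(Sp1,Sp2) = 0.420, d(Sp1,Sp3) = 0.360, d(Sp2,Sp3) = 0.556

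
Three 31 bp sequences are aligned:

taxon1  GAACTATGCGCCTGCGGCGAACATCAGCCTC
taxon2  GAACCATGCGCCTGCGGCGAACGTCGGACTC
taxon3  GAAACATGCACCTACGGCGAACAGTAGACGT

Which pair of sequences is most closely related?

taxon1 and taxon2

taxon1–taxon2: 4/31 differ, p = 0.129, d = 0.142.
taxon1–taxon3: 9/31 differ, p = 0.290, d = 0.367.
taxon2–taxon3: 9/31 differ, p = 0.290, d = 0.367.
The smallest distance is between taxon1 and taxon2.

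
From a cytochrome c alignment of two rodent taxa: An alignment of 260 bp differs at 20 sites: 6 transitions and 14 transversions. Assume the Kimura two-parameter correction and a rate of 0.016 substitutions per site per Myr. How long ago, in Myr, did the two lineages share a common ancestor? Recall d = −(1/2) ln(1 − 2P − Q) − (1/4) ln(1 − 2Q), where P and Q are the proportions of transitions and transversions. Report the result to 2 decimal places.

2.54

P = 6/260 ≈ 0.023077 and Q = 14/260 ≈ 0.053846.
Under the Kimura two-parameter model, d = −½ ln(1 − 2P − Q) − ¼ ln(1 − 2Q).
1 − 2P − Q = 0.9, giving −½ ln(0.9) = 0.052680.
1 − 2Q = 0.892308, giving −¼ ln(0.892308) = 0.028486.
d = 0.052680 + 0.028486 = 0.081166.
Under a molecular clock d = 2μt, so t = d/(2μ) = 0.081166 / (2 × 0.016) = 2.54 Myr.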